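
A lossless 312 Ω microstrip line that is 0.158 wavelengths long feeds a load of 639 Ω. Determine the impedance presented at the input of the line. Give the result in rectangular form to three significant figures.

βl = 2π × 0.158 = 56.9°
tan(βl) = tan(56.9°) = 1.53
Z_in = Z_0·(Z_L + jZ_0·tanβl)/(Z_0 + jZ_L·tanβl)
     = 312·(639 + j478)/(312 + j979)

Z_in ≈ 197 − j141 Ω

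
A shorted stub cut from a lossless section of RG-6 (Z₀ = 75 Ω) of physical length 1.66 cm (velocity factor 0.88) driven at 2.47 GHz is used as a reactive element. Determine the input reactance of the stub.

λ = v/f = 0.88·c / 2.47 GHz = 0.107 m
βl = 2π·l/λ = 2π × 0.155 = 55.9°
tan(βl) = 1.48
For a shorted stub, Z_in = jZ_0·tan(βl)

X_in ≈ 111 Ω (inductive)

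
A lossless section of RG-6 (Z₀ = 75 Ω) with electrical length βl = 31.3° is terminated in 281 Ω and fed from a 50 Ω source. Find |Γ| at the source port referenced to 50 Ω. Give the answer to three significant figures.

|Γ| ≈ 0.656

tan(βl) = 0.608
Z_in = Z_0·(Z_L + jZ_0·tanβl)/(Z_0 + jZ_L·tanβl) = 62.2 − j96.1 Ω
Γ_s = (Z_in − Z_s)/(Z_in + Z_s) = (12.2 − j96.1)/(112 − j96.1), |Γ_s| = 0.656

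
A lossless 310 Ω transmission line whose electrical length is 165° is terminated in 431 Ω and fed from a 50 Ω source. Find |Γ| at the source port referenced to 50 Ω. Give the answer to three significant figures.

|Γ| ≈ 0.786

tan(βl) = -0.268
Z_in = Z_0·(Z_L + jZ_0·tanβl)/(Z_0 + jZ_L·tanβl) = 406 + j68.1 Ω
Γ_s = (Z_in − Z_s)/(Z_in + Z_s) = (356 + j68.1)/(456 + j68.1), |Γ_s| = 0.786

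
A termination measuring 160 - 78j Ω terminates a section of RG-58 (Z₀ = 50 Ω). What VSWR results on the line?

VSWR ≈ 4.02

Γ = (Z_L − Z_0)/(Z_L + Z_0) = (110 − j78)/(210 − j78)
|Γ| = 135/224 = 0.602
VSWR = (1 + |Γ|)/(1 − |Γ|) = 1.6/0.398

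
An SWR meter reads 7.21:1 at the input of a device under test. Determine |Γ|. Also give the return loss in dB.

|Γ| ≈ 0.756; return loss ≈ 2.43 dB

|Γ| = (S − 1)/(S + 1) = (7.21 − 1)/(7.21 + 1) = 6.21/8.21
RL = −20·log₁₀|Γ| = −20·log₁₀(0.756)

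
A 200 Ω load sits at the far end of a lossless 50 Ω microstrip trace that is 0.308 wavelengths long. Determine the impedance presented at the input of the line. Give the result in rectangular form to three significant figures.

Z_in ≈ 14.2 + j17.7 Ω

βl = 2π × 0.308 = 111°
tan(βl) = tan(111°) = -2.62
Z_in = Z_0·(Z_L + jZ_0·tanβl)/(Z_0 + jZ_L·tanβl)
     = 50·(200 − j131)/(50 − j524)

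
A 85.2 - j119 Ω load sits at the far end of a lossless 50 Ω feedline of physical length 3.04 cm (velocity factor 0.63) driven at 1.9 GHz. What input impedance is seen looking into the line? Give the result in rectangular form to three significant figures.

Z_in ≈ 13.9 + j34.6 Ω

λ = v/f = 0.63·c / 1.9 GHz = 0.0995 m
βl = 2π·l/λ = 2π × 0.306 = 110°
tan(βl) = tan(110°) = -2.74
Z_in = Z_0·(Z_L + jZ_0·tanβl)/(Z_0 + jZ_L·tanβl)
     = 50·(85.2 − j256)/(-277 − j234)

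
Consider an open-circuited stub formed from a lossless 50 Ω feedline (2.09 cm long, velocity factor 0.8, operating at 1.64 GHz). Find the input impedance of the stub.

λ = v/f = 0.8·c / 1.64 GHz = 0.146 m
βl = 2π·l/λ = 2π × 0.143 = 51.4°
tan(βl) = 1.25
For an open-circuited stub, Z_in = −jZ_0·cot(βl) = −jZ_0/tan(βl)

Z_in ≈ −j39.9 Ω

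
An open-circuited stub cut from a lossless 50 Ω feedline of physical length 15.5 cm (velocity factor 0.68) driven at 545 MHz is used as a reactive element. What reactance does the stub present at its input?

λ = v/f = 0.68·c / 545 MHz = 0.374 m
βl = 2π·l/λ = 2π × 0.414 = 149°
tan(βl) = -0.599
For an open-circuited stub, Z_in = −jZ_0·cot(βl) = −jZ_0/tan(βl)

X_in ≈ 83.5 Ω (inductive)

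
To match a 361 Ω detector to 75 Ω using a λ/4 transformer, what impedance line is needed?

Z_qwt = √(Z_0·R_L) = √(75 × 361) = √27080

Z_qwt ≈ 165 Ω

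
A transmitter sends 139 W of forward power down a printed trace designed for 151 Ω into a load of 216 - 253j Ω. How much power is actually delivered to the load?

|Γ| = |(65 − j253)/(367 − j253)| = 0.586
|Γ|² = 0.343
P_refl = |Γ|²·P_inc = 47.7 W, P_del = (1 − |Γ|²)·P_inc = 91.3 W

P_delivered ≈ 91.3 W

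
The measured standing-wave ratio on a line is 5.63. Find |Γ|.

|Γ| = (S − 1)/(S + 1) = (5.63 − 1)/(5.63 + 1) = 4.63/6.63

|Γ| ≈ 0.698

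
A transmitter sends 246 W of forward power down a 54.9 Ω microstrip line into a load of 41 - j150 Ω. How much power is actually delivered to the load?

P_delivered ≈ 69.9 W

|Γ| = |(-13.9 − j150)/(95.9 − j150)| = 0.846
|Γ|² = 0.716
P_refl = |Γ|²·P_inc = 176 W, P_del = (1 − |Γ|²)·P_inc = 69.9 W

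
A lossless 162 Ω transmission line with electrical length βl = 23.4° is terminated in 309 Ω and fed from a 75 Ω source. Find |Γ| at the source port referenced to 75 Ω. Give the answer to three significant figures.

|Γ| ≈ 0.577

tan(βl) = 0.433
Z_in = Z_0·(Z_L + jZ_0·tanβl)/(Z_0 + jZ_L·tanβl) = 218 − j110 Ω
Γ_s = (Z_in − Z_s)/(Z_in + Z_s) = (143 − j110)/(293 − j110), |Γ_s| = 0.577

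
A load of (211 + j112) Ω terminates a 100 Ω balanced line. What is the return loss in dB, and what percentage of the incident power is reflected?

Γ = (111 + j112)/(311 + j112), |Γ| = 0.477
RL = −20·log₁₀(0.477) = 6.43 dB
P_refl/P_inc = |Γ|² = 0.228

RL ≈ 6.43 dB; 22.8% of incident power reflected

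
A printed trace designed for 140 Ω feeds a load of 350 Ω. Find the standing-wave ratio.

For a purely resistive load, VSWR = R_L/Z_0 or Z_0/R_L (whichever > 1) = 350/140

VSWR ≈ 2.5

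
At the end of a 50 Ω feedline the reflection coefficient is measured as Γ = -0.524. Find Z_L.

Z_L ≈ 15.6 Ω

Z_L = Z_0·(1 + Γ)/(1 − Γ) = 50·(0.476)/(1.52)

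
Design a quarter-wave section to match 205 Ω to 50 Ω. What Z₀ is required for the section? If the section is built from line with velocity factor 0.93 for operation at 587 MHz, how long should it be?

Z_qwt ≈ 101 Ω; length ≈ 11.9 cm

Z_qwt = √(Z_0·R_L) = √(50 × 205) = √10250
λ = 0.93·c/f = 0.475 m, so l = λ/4 = 0.119 m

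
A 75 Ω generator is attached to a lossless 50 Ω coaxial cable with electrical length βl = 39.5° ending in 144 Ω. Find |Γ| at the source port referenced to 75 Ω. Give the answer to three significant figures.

|Γ| ≈ 0.495

tan(βl) = 0.824
Z_in = Z_0·(Z_L + jZ_0·tanβl)/(Z_0 + jZ_L·tanβl) = 36.4 − j45.3 Ω
Γ_s = (Z_in − Z_s)/(Z_in + Z_s) = (-38.6 − j45.3)/(111 − j45.3), |Γ_s| = 0.495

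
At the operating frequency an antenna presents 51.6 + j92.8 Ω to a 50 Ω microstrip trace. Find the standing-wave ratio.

Γ = (Z_L − Z_0)/(Z_L + Z_0) = (1.6 + j92.8)/(101.6 + j92.8)
|Γ| = 92.8/138 = 0.675
VSWR = (1 + |Γ|)/(1 − |Γ|) = 1.67/0.325

VSWR ≈ 5.14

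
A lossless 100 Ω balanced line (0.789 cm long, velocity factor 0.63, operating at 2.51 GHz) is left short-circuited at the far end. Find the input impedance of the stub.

λ = v/f = 0.63·c / 2.51 GHz = 0.0753 m
βl = 2π·l/λ = 2π × 0.105 = 37.7°
tan(βl) = 0.773
For a short-circuited stub, Z_in = jZ_0·tan(βl)

Z_in ≈ +j77.3 Ω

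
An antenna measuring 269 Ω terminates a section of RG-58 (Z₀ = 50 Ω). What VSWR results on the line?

VSWR ≈ 5.38

Γ = (269 − 50)/(269 + 50) = 0.687
VSWR = (1 + 0.687)/(1 − 0.687)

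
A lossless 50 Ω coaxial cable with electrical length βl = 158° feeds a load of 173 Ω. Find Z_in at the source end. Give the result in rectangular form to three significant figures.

Z_in ≈ 68.1 + j75 Ω

tan(βl) = tan(158°) = -0.404
Z_in = Z_0·(Z_L + jZ_0·tanβl)/(Z_0 + jZ_L·tanβl)
     = 50·(173 − j20.2)/(50 − j69.9)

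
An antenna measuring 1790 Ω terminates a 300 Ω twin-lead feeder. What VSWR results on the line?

Γ = (1790 − 300)/(1790 + 300) = 0.713
VSWR = (1 + 0.713)/(1 − 0.713)

VSWR ≈ 5.97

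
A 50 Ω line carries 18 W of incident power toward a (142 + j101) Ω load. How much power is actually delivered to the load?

|Γ| = |(92 + j101)/(192 + j101)| = 0.63
|Γ|² = 0.397
P_refl = |Γ|²·P_inc = 7.14 W, P_del = (1 − |Γ|²)·P_inc = 10.9 W

P_delivered ≈ 10.9 W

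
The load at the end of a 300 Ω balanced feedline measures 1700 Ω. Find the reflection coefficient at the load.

Γ = 0.7

Γ = (Z_L − Z_0)/(Z_L + Z_0) = (1700 − 300)/(1700 + 300) = 1400/2000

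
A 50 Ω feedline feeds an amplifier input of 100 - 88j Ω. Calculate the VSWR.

Γ = (Z_L − Z_0)/(Z_L + Z_0) = (50 − j88)/(150 − j88)
|Γ| = 101/174 = 0.582
VSWR = (1 + |Γ|)/(1 − |Γ|) = 1.58/0.418

VSWR ≈ 3.78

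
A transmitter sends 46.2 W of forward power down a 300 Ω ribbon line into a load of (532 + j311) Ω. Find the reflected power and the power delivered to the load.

|Γ| = |(232 + j311)/(832 + j311)| = 0.437
|Γ|² = 0.191
P_refl = |Γ|²·P_inc = 8.82 W, P_del = (1 − |Γ|²)·P_inc = 37.4 W

P_reflected ≈ 8.82 W; P_delivered ≈ 37.4 W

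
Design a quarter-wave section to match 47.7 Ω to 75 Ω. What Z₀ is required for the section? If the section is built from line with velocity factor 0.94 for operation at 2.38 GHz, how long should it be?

Z_qwt = √(Z_0·R_L) = √(75 × 47.7) = √3578
λ = 0.94·c/f = 0.118 m, so l = λ/4 = 0.0296 m

Z_qwt ≈ 59.8 Ω; length ≈ 2.96 cm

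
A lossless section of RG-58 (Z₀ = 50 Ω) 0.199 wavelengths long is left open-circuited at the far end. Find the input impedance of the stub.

Z_in ≈ −j16.6 Ω

βl = 2π × 0.199 = 71.6°
tan(βl) = 3.01
For an open-circuited stub, Z_in = −jZ_0·cot(βl) = −jZ_0/tan(βl)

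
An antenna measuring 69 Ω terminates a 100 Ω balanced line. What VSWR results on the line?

For a purely resistive load, VSWR = R_L/Z_0 or Z_0/R_L (whichever > 1) = 100/69

VSWR ≈ 1.45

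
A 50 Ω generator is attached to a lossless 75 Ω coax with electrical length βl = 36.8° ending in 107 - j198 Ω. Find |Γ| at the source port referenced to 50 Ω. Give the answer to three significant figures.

|Γ| ≈ 0.738

tan(βl) = 0.748
Z_in = Z_0·(Z_L + jZ_0·tanβl)/(Z_0 + jZ_L·tanβl) = 16.7 − j53.7 Ω
Γ_s = (Z_in − Z_s)/(Z_in + Z_s) = (-33.3 − j53.7)/(66.7 − j53.7), |Γ_s| = 0.738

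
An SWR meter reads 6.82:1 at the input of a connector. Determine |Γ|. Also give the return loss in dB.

|Γ| ≈ 0.744; return loss ≈ 2.57 dB

|Γ| = (S − 1)/(S + 1) = (6.82 − 1)/(6.82 + 1) = 5.82/7.82
RL = −20·log₁₀|Γ| = −20·log₁₀(0.744)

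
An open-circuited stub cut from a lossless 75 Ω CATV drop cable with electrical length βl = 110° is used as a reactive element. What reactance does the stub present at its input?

tan(βl) = -2.75
For an open-circuited stub, Z_in = −jZ_0·cot(βl) = −jZ_0/tan(βl)

X_in ≈ 27.3 Ω (inductive)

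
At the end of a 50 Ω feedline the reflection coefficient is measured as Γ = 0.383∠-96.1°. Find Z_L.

Z_L ≈ 34.7 − j31 Ω

Z_L = Z_0·(1 + Γ)/(1 − Γ) = 50·(0.959 − j0.381)/(1.04 + j0.381)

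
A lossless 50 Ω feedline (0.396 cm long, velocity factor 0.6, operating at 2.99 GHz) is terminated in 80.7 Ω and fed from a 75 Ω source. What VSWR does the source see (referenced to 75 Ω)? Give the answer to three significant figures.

VSWR ≈ 1.45

λ = v/f = 0.6·c / 2.99 GHz = 0.0602 m
βl = 2π·l/λ = 2π × 0.0658 = 23.7°
tan(βl) = 0.439
Z_in = Z_0·(Z_L + jZ_0·tanβl)/(Z_0 + jZ_L·tanβl) = 64.1 − j23.4 Ω
Γ_s = (Z_in − Z_s)/(Z_in + Z_s) = (-10.9 − j23.4)/(139 − j23.4), |Γ_s| = 0.183
VSWR = (1 + |Γ_s|)/(1 − |Γ_s|)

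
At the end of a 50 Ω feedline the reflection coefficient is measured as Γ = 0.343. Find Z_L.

Z_L ≈ 102 Ω

Z_L = Z_0·(1 + Γ)/(1 − Γ) = 50·(1.34)/(0.657)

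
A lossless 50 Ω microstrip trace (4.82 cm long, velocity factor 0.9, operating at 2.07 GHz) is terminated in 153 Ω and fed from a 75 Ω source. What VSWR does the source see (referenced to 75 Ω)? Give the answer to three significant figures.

VSWR ≈ 3.46

λ = v/f = 0.9·c / 2.07 GHz = 0.13 m
βl = 2π·l/λ = 2π × 0.37 = 133°
tan(βl) = -1.07
Z_in = Z_0·(Z_L + jZ_0·tanβl)/(Z_0 + jZ_L·tanβl) = 28 + j38.1 Ω
Γ_s = (Z_in − Z_s)/(Z_in + Z_s) = (-47 + j38.1)/(103 + j38.1), |Γ_s| = 0.551
VSWR = (1 + |Γ_s|)/(1 − |Γ_s|)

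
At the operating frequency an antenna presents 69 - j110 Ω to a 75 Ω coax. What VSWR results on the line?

Γ = (Z_L − Z_0)/(Z_L + Z_0) = (-6 − j110)/(144 − j110)
|Γ| = 110/181 = 0.608
VSWR = (1 + |Γ|)/(1 − |Γ|) = 1.61/0.392

VSWR ≈ 4.1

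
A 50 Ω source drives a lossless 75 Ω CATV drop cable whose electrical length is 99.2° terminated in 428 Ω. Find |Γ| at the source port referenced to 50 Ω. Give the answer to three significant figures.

tan(βl) = -6.17
Z_in = Z_0·(Z_L + jZ_0·tanβl)/(Z_0 + jZ_L·tanβl) = 13.5 + j11.8 Ω
Γ_s = (Z_in − Z_s)/(Z_in + Z_s) = (-36.5 + j11.8)/(63.5 + j11.8), |Γ_s| = 0.594

|Γ| ≈ 0.594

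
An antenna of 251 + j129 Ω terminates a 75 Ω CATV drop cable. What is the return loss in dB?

Γ = (176 + j129)/(326 + j129), |Γ| = 0.622
RL = −20·log₁₀|Γ| = −20·log₁₀(0.622)

RL ≈ 4.12 dB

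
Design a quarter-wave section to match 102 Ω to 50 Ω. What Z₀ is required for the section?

Z_qwt ≈ 71.4 Ω

Z_qwt = √(Z_0·R_L) = √(50 × 102) = √5100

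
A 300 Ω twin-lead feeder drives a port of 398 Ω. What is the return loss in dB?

Γ = (398 − 300)/(398 + 300) = 0.14
RL = −20·log₁₀|Γ| = −20·log₁₀(0.14)

RL ≈ 17.1 dB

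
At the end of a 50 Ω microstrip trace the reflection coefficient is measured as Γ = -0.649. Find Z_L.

Z_L ≈ 10.6 Ω

Z_L = Z_0·(1 + Γ)/(1 − Γ) = 50·(0.351)/(1.65)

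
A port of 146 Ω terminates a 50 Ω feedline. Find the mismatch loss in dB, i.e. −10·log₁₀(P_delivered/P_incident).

Γ = (146 − 50)/(146 + 50) = 0.49
|Γ|² = 0.24, so P_del/P_inc = 1 − |Γ|² = 0.76
ML = −10·log₁₀(1 − |Γ|²)

mismatch loss ≈ 1.19 dB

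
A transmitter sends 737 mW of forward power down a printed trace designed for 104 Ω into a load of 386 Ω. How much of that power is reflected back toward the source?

P_reflected ≈ 244 mW

Γ = (386 − 104)/(386 + 104) = 0.576
|Γ|² = 0.331
P_refl = |Γ|²·P_inc = 244 mW, P_del = (1 − |Γ|²)·P_inc = 493 mW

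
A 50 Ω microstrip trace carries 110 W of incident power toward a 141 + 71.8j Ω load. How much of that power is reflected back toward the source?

|Γ| = |(91 + j71.8)/(191 + j71.8)| = 0.568
|Γ|² = 0.323
P_refl = |Γ|²·P_inc = 35.5 W, P_del = (1 − |Γ|²)·P_inc = 74.5 W

P_reflected ≈ 35.5 W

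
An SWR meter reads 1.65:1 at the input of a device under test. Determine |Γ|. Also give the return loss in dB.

|Γ| = (S − 1)/(S + 1) = (1.65 − 1)/(1.65 + 1) = 0.65/2.65
RL = −20·log₁₀|Γ| = −20·log₁₀(0.245)

|Γ| ≈ 0.245; return loss ≈ 12.2 dB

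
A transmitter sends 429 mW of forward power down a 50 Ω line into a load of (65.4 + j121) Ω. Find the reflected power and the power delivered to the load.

P_reflected ≈ 228 mW; P_delivered ≈ 201 mW

|Γ| = |(15.4 + j121)/(115.4 + j121)| = 0.729
|Γ|² = 0.532
P_refl = |Γ|²·P_inc = 228 mW, P_del = (1 − |Γ|²)·P_inc = 201 mW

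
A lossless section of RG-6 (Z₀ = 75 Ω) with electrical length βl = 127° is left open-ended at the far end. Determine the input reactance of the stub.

X_in ≈ 56.5 Ω (inductive)

tan(βl) = -1.33
For an open-ended stub, Z_in = −jZ_0·cot(βl) = −jZ_0/tan(βl)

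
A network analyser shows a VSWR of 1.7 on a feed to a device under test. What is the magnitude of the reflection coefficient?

|Γ| ≈ 0.259

|Γ| = (S − 1)/(S + 1) = (1.7 − 1)/(1.7 + 1) = 0.7/2.7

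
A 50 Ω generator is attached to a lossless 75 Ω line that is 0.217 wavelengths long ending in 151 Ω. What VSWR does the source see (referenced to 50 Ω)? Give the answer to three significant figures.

βl = 2π × 0.217 = 78.1°
tan(βl) = 4.75
Z_in = Z_0·(Z_L + jZ_0·tanβl)/(Z_0 + jZ_L·tanβl) = 38.5 − j11.8 Ω
Γ_s = (Z_in − Z_s)/(Z_in + Z_s) = (-11.5 − j11.8)/(88.5 − j11.8), |Γ_s| = 0.184
VSWR = (1 + |Γ_s|)/(1 − |Γ_s|)

VSWR ≈ 1.45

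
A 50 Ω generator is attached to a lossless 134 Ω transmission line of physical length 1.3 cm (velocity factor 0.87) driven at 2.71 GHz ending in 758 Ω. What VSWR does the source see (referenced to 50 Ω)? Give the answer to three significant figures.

λ = v/f = 0.87·c / 2.71 GHz = 0.0963 m
βl = 2π·l/λ = 2π × 0.135 = 48.6°
tan(βl) = 1.13
Z_in = Z_0·(Z_L + jZ_0·tanβl)/(Z_0 + jZ_L·tanβl) = 41.1 − j112 Ω
Γ_s = (Z_in − Z_s)/(Z_in + Z_s) = (-8.89 − j112)/(91.1 − j112), |Γ_s| = 0.778
VSWR = (1 + |Γ_s|)/(1 − |Γ_s|)

VSWR ≈ 7.99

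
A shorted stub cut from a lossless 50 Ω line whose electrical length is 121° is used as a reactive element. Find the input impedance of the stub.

Z_in ≈ −j83.2 Ω

tan(βl) = -1.66
For a shorted stub, Z_in = jZ_0·tan(βl)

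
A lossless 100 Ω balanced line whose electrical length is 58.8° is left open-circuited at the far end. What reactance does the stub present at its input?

X_in ≈ -60.6 Ω (capacitive)

tan(βl) = 1.65
For an open-circuited stub, Z_in = −jZ_0·cot(βl) = −jZ_0/tan(βl)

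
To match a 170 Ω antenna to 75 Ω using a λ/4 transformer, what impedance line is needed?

Z_qwt ≈ 113 Ω

Z_qwt = √(Z_0·R_L) = √(75 × 170) = √12750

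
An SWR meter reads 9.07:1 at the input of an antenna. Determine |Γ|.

|Γ| = (S − 1)/(S + 1) = (9.07 − 1)/(9.07 + 1) = 8.07/10.1

|Γ| ≈ 0.801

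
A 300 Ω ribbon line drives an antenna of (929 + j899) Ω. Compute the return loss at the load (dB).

RL ≈ 2.85 dB

Γ = (629 + j899)/(1229 + j899), |Γ| = 0.721
RL = −20·log₁₀|Γ| = −20·log₁₀(0.721)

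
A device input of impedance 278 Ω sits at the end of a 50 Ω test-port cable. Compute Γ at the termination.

Γ = 0.695

Γ = (Z_L − Z_0)/(Z_L + Z_0) = (278 − 50)/(278 + 50) = 228/328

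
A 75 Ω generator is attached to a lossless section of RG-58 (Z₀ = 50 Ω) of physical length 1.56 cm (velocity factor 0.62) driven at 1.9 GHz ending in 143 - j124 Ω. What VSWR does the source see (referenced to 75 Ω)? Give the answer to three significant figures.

λ = v/f = 0.62·c / 1.9 GHz = 0.0979 m
βl = 2π·l/λ = 2π × 0.159 = 57.4°
tan(βl) = 1.56
Z_in = Z_0·(Z_L + jZ_0·tanβl)/(Z_0 + jZ_L·tanβl) = 11.3 − j19.7 Ω
Γ_s = (Z_in − Z_s)/(Z_in + Z_s) = (-63.7 − j19.7)/(86.3 − j19.7), |Γ_s| = 0.754
VSWR = (1 + |Γ_s|)/(1 − |Γ_s|)

VSWR ≈ 7.14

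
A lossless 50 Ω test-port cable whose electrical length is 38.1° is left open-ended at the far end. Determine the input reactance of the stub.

X_in ≈ -63.8 Ω (capacitive)

tan(βl) = 0.784
For an open-ended stub, Z_in = −jZ_0·cot(βl) = −jZ_0/tan(βl)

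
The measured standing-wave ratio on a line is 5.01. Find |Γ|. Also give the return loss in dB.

|Γ| = (S − 1)/(S + 1) = (5.01 − 1)/(5.01 + 1) = 4.01/6.01
RL = −20·log₁₀|Γ| = −20·log₁₀(0.667)

|Γ| ≈ 0.667; return loss ≈ 3.51 dB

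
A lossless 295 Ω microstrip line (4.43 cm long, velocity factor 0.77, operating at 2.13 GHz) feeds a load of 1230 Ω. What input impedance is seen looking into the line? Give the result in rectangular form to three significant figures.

λ = v/f = 0.77·c / 2.13 GHz = 0.108 m
βl = 2π·l/λ = 2π × 0.408 = 147°
tan(βl) = tan(147°) = -0.648
Z_in = Z_0·(Z_L + jZ_0·tanβl)/(Z_0 + jZ_L·tanβl)
     = 295·(1230 − j191)/(295 − j797)

Z_in ≈ 210 + j377 Ω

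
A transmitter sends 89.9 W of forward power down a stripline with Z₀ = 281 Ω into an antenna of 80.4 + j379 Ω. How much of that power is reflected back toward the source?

P_reflected ≈ 60.3 W

|Γ| = |(-200.6 + j379)/(361.4 + j379)| = 0.819
|Γ|² = 0.67
P_refl = |Γ|²·P_inc = 60.3 W, P_del = (1 − |Γ|²)·P_inc = 29.6 W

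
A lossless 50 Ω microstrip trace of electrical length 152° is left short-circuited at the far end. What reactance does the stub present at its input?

X_in ≈ -26.6 Ω (capacitive)

tan(βl) = -0.532
For a short-circuited stub, Z_in = jZ_0·tan(βl)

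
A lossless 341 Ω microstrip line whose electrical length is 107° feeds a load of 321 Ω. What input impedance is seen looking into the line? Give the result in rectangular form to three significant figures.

tan(βl) = tan(107°) = -3.27
Z_in = Z_0·(Z_L + jZ_0·tanβl)/(Z_0 + jZ_L·tanβl)
     = 341·(321 − j1120)/(341 − j1050)

Z_in ≈ 358 − j12.1 Ω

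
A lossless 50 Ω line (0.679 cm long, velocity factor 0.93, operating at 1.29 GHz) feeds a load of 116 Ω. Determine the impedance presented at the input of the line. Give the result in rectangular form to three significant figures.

λ = v/f = 0.93·c / 1.29 GHz = 0.216 m
βl = 2π·l/λ = 2π × 0.0314 = 11.3°
tan(βl) = tan(11.3°) = 0.2
Z_in = Z_0·(Z_L + jZ_0·tanβl)/(Z_0 + jZ_L·tanβl)
     = 50·(116 + j9.99)/(50 + j23.2)

Z_in ≈ 99.3 − j36 Ω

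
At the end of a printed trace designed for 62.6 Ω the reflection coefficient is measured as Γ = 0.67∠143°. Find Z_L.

Z_L = Z_0·(1 + Γ)/(1 − Γ) = 62.6·(0.465 + j0.403)/(1.54 − j0.403)

Z_L ≈ 13.7 + j20 Ω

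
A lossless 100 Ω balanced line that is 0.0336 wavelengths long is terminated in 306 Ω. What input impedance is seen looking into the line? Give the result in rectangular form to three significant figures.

βl = 2π × 0.0336 = 12.1°
tan(βl) = tan(12.1°) = 0.214
Z_in = Z_0·(Z_L + jZ_0·tanβl)/(Z_0 + jZ_L·tanβl)
     = 100·(306 + j21.4)/(100 + j65.6)

Z_in ≈ 224 − j125 Ω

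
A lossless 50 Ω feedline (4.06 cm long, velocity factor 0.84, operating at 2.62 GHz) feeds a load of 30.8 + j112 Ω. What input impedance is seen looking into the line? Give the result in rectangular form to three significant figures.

λ = v/f = 0.84·c / 2.62 GHz = 0.0962 m
βl = 2π·l/λ = 2π × 0.422 = 152°
tan(βl) = tan(152°) = -0.533
Z_in = Z_0·(Z_L + jZ_0·tanβl)/(Z_0 + jZ_L·tanβl)
     = 50·(30.8 + j85.4)/(110 − j16.4)

Z_in ≈ 8.04 + j40.1 Ω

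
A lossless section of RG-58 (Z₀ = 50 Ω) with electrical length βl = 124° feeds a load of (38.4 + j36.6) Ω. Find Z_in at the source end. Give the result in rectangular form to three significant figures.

Z_in ≈ 21.8 − j6.12 Ω

tan(βl) = tan(124°) = -1.48
Z_in = Z_0·(Z_L + jZ_0·tanβl)/(Z_0 + jZ_L·tanβl)
     = 50·(38.4 − j37.5)/(104 − j56.9)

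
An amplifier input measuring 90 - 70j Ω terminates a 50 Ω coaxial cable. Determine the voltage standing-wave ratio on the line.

Γ = (Z_L − Z_0)/(Z_L + Z_0) = (40 − j70)/(140 − j70)
|Γ| = 80.6/157 = 0.515
VSWR = (1 + |Γ|)/(1 − |Γ|) = 1.52/0.485

VSWR ≈ 3.12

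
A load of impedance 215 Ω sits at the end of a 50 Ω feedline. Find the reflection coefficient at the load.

Γ = 0.623

Γ = (Z_L − Z_0)/(Z_L + Z_0) = (215 − 50)/(215 + 50) = 165/265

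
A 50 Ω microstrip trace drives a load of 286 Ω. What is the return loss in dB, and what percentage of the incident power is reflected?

Γ = (286 − 50)/(286 + 50) = 0.702
RL = −20·log₁₀(0.702) = 3.07 dB
P_refl/P_inc = |Γ|² = 0.493

RL ≈ 3.07 dB; 49.3% of incident power reflected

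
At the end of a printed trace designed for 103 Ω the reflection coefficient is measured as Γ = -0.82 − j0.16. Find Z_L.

Z_L ≈ 9.32 − j9.87 Ω

Z_L = Z_0·(1 + Γ)/(1 − Γ) = 103·(0.18 − j0.16)/(1.82 + j0.16)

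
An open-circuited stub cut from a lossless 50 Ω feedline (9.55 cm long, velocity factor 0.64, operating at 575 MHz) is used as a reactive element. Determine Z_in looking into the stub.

λ = v/f = 0.64·c / 575 MHz = 0.334 m
βl = 2π·l/λ = 2π × 0.286 = 103°
tan(βl) = -4.34
For an open-circuited stub, Z_in = −jZ_0·cot(βl) = −jZ_0/tan(βl)

Z_in ≈ +j11.5 Ω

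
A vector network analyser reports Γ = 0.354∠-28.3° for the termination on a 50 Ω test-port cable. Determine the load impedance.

Z_L ≈ 87.1 − j33.4 Ω

Z_L = Z_0·(1 + Γ)/(1 − Γ) = 50·(1.31 − j0.168)/(0.688 + j0.168)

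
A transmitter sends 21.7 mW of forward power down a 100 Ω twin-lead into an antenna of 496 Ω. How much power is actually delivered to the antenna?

Γ = (496 − 100)/(496 + 100) = 0.664
|Γ|² = 0.441
P_refl = |Γ|²·P_inc = 9.58 mW, P_del = (1 − |Γ|²)·P_inc = 12.1 mW

P_delivered ≈ 12.1 mW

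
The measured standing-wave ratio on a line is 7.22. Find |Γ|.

|Γ| = (S − 1)/(S + 1) = (7.22 − 1)/(7.22 + 1) = 6.22/8.22

|Γ| ≈ 0.757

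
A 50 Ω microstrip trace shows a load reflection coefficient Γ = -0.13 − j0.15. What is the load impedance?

Z_L ≈ 37 − j11.5 Ω

Z_L = Z_0·(1 + Γ)/(1 − Γ) = 50·(0.87 − j0.15)/(1.13 + j0.15)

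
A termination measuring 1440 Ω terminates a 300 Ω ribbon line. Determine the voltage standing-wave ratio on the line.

VSWR ≈ 4.8

Γ = (1440 − 300)/(1440 + 300) = 0.655
VSWR = (1 + 0.655)/(1 − 0.655)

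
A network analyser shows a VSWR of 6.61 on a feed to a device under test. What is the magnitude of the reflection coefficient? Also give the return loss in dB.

|Γ| ≈ 0.737; return loss ≈ 2.65 dB

|Γ| = (S − 1)/(S + 1) = (6.61 − 1)/(6.61 + 1) = 5.61/7.61
RL = −20·log₁₀|Γ| = −20·log₁₀(0.737)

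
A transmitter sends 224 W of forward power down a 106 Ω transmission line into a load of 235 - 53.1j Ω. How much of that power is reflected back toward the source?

|Γ| = |(129 − j53.1)/(341 − j53.1)| = 0.404
|Γ|² = 0.163
P_refl = |Γ|²·P_inc = 36.6 W, P_del = (1 − |Γ|²)·P_inc = 187 W

P_reflected ≈ 36.6 W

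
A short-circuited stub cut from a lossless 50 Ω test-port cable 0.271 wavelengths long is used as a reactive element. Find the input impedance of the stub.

βl = 2π × 0.271 = 97.6°
tan(βl) = -7.53
For a short-circuited stub, Z_in = jZ_0·tan(βl)

Z_in ≈ −j377 Ω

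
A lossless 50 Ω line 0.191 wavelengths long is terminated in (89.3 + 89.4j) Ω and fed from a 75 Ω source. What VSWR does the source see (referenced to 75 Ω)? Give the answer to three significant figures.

VSWR ≈ 4.63

βl = 2π × 0.191 = 68.8°
tan(βl) = 2.57
Z_in = Z_0·(Z_L + jZ_0·tanβl)/(Z_0 + jZ_L·tanβl) = 20 − j35.1 Ω
Γ_s = (Z_in − Z_s)/(Z_in + Z_s) = (-55 − j35.1)/(95 − j35.1), |Γ_s| = 0.645
VSWR = (1 + |Γ_s|)/(1 − |Γ_s|)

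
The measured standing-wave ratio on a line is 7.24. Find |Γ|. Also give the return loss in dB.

|Γ| = (S − 1)/(S + 1) = (7.24 − 1)/(7.24 + 1) = 6.24/8.24
RL = −20·log₁₀|Γ| = −20·log₁₀(0.757)

|Γ| ≈ 0.757; return loss ≈ 2.41 dB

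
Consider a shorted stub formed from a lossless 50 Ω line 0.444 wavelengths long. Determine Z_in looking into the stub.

Z_in ≈ −j18.4 Ω

βl = 2π × 0.444 = 160°
tan(βl) = -0.367
For a shorted stub, Z_in = jZ_0·tan(βl)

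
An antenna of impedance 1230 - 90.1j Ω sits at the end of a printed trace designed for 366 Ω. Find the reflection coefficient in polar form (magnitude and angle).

Γ = (Z_L − Z_0)/(Z_L + Z_0) = (864 − j90.1)/(1596 − j90.1)
|Γ| = 869/1600 = 0.543

Γ ≈ 0.543 ∠ -2.72°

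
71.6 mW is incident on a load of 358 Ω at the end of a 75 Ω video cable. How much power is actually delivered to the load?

P_delivered ≈ 41 mW

Γ = (358 − 75)/(358 + 75) = 0.654
|Γ|² = 0.427
P_refl = |Γ|²·P_inc = 30.6 mW, P_del = (1 − |Γ|²)·P_inc = 41 mW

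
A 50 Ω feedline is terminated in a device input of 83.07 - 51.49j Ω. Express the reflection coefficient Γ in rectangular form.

Γ ≈ 0.346 − j0.253

Γ = (Z_L − Z_0)/(Z_L + Z_0) = (33.07 − j51.49)/(133.1 − j51.49)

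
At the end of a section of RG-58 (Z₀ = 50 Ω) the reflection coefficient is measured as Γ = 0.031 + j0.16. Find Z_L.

Z_L ≈ 50.5 + j16.6 Ω

Z_L = Z_0·(1 + Γ)/(1 − Γ) = 50·(1.03 + j0.16)/(0.969 − j0.16)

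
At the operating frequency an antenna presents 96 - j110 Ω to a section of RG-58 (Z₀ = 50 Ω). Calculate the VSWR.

VSWR ≈ 4.75

Γ = (Z_L − Z_0)/(Z_L + Z_0) = (46 − j110)/(146 − j110)
|Γ| = 119/183 = 0.652
VSWR = (1 + |Γ|)/(1 − |Γ|) = 1.65/0.348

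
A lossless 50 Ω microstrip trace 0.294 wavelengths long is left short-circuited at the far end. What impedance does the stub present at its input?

Z_in ≈ −j176 Ω

βl = 2π × 0.294 = 106°
tan(βl) = -3.52
For a short-circuited stub, Z_in = jZ_0·tan(βl)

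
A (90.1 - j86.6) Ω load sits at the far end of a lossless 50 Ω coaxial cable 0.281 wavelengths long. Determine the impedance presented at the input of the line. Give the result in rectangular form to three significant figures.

Z_in ≈ 16.7 + j24.1 Ω

βl = 2π × 0.281 = 101°
tan(βl) = tan(101°) = -5.07
Z_in = Z_0·(Z_L + jZ_0·tanβl)/(Z_0 + jZ_L·tanβl)
     = 50·(90.1 − j340)/(-389 − j457)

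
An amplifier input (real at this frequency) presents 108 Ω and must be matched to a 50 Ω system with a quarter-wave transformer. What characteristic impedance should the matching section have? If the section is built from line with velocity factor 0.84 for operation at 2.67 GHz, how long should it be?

Z_qwt ≈ 73.5 Ω; length ≈ 2.36 cm

Z_qwt = √(Z_0·R_L) = √(50 × 108) = √5400
λ = 0.84·c/f = 0.0944 m, so l = λ/4 = 0.0236 m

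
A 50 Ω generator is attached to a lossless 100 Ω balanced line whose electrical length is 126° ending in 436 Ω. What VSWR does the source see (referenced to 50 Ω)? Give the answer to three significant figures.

VSWR ≈ 4.56

tan(βl) = -1.38
Z_in = Z_0·(Z_L + jZ_0·tanβl)/(Z_0 + jZ_L·tanβl) = 34.1 + j67 Ω
Γ_s = (Z_in − Z_s)/(Z_in + Z_s) = (-15.9 + j67)/(84.1 + j67), |Γ_s| = 0.64
VSWR = (1 + |Γ_s|)/(1 − |Γ_s|)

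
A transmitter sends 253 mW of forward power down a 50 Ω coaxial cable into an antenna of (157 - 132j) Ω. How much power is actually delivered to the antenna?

|Γ| = |(107 − j132)/(207 − j132)| = 0.692
|Γ|² = 0.479
P_refl = |Γ|²·P_inc = 121 mW, P_del = (1 − |Γ|²)·P_inc = 132 mW

P_delivered ≈ 132 mW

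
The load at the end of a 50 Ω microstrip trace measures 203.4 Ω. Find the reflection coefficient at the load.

Γ = 0.605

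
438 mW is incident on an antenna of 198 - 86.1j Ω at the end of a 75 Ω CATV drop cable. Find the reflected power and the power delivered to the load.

|Γ| = |(123 − j86.1)/(273 − j86.1)| = 0.524
|Γ|² = 0.275
P_refl = |Γ|²·P_inc = 120 mW, P_del = (1 − |Γ|²)·P_inc = 318 mW

P_reflected ≈ 120 mW; P_delivered ≈ 318 mW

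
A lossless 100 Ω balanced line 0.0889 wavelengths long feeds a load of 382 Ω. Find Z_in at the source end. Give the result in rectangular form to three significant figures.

βl = 2π × 0.0889 = 32°
tan(βl) = tan(32°) = 0.625
Z_in = Z_0·(Z_L + jZ_0·tanβl)/(Z_0 + jZ_L·tanβl)
     = 100·(382 + j62.5)/(100 + j239)

Z_in ≈ 79.3 − j127 Ω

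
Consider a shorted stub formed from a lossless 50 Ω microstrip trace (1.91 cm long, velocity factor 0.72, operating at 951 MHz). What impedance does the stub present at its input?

λ = v/f = 0.72·c / 951 MHz = 0.227 m
βl = 2π·l/λ = 2π × 0.0841 = 30.3°
tan(βl) = 0.584
For a shorted stub, Z_in = jZ_0·tan(βl)

Z_in ≈ +j29.2 Ω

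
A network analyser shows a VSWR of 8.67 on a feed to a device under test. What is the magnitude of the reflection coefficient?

|Γ| ≈ 0.793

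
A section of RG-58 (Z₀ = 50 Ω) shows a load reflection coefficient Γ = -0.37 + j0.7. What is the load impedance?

Z_L ≈ 7.88 + j29.6 Ω

Z_L = Z_0·(1 + Γ)/(1 − Γ) = 50·(0.63 + j0.7)/(1.37 − j0.7)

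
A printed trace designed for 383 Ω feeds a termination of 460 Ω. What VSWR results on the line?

Γ = (460 − 383)/(460 + 383) = 0.0913
VSWR = (1 + 0.0913)/(1 − 0.0913)

VSWR ≈ 1.2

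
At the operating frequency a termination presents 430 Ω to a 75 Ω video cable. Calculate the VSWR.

VSWR ≈ 5.73

Γ = (430 − 75)/(430 + 75) = 0.703
VSWR = (1 + 0.703)/(1 − 0.703)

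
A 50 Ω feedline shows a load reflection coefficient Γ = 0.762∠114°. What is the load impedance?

Z_L = Z_0·(1 + Γ)/(1 − Γ) = 50·(0.69 + j0.696)/(1.31 − j0.696)

Z_L ≈ 9.53 + j31.6 Ω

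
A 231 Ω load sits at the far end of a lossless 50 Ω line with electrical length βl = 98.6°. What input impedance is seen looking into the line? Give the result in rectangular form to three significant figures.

Z_in ≈ 11.1 + j7.2 Ω

tan(βl) = tan(98.6°) = -6.61
Z_in = Z_0·(Z_L + jZ_0·tanβl)/(Z_0 + jZ_L·tanβl)
     = 50·(231 − j331)/(50 − j1530)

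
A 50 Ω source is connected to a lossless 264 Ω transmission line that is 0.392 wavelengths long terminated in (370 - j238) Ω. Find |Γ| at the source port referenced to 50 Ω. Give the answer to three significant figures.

|Γ| ≈ 0.836

βl = 2π × 0.392 = 141°
tan(βl) = -0.806
Z_in = Z_0·(Z_L + jZ_0·tanβl)/(Z_0 + jZ_L·tanβl) = 452 + j218 Ω
Γ_s = (Z_in − Z_s)/(Z_in + Z_s) = (402 + j218)/(502 + j218), |Γ_s| = 0.836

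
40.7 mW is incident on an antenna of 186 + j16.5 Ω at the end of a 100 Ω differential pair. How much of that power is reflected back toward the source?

|Γ| = |(86 + j16.5)/(286 + j16.5)| = 0.306
|Γ|² = 0.0934
P_refl = |Γ|²·P_inc = 3.8 mW, P_del = (1 − |Γ|²)·P_inc = 36.9 mW

P_reflected ≈ 3.8 mW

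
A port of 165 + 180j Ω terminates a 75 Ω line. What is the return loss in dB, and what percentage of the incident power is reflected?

RL ≈ 3.47 dB; 45% of incident power reflected

Γ = (90 + j180)/(240 + j180), |Γ| = 0.671
RL = −20·log₁₀(0.671) = 3.47 dB
P_refl/P_inc = |Γ|² = 0.45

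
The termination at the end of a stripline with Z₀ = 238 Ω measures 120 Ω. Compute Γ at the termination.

Γ = -0.33

Γ = (Z_L − Z_0)/(Z_L + Z_0) = (120 − 238)/(120 + 238) = -118/358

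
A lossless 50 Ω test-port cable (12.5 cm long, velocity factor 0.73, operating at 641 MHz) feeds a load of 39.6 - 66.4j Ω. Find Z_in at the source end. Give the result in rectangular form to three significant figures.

λ = v/f = 0.73·c / 641 MHz = 0.342 m
βl = 2π·l/λ = 2π × 0.366 = 132°
tan(βl) = tan(132°) = -1.12
Z_in = Z_0·(Z_L + jZ_0·tanβl)/(Z_0 + jZ_L·tanβl)
     = 50·(39.6 − j122)/(-24.5 − j44.4)

Z_in ≈ 86.9 + j92.5 Ω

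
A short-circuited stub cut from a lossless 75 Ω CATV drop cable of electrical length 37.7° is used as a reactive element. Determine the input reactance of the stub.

X_in ≈ 58 Ω (inductive)

tan(βl) = 0.773
For a short-circuited stub, Z_in = jZ_0·tan(βl)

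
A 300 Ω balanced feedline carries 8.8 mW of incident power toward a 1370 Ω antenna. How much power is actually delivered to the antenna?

Γ = (1370 − 300)/(1370 + 300) = 0.641
|Γ|² = 0.411
P_refl = |Γ|²·P_inc = 3.61 mW, P_del = (1 − |Γ|²)·P_inc = 5.19 mW

P_delivered ≈ 5.19 mW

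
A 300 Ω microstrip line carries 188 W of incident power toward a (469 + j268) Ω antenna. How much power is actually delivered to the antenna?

|Γ| = |(169 + j268)/(769 + j268)| = 0.389
|Γ|² = 0.151
P_refl = |Γ|²·P_inc = 28.5 W, P_del = (1 − |Γ|²)·P_inc = 160 W

P_delivered ≈ 160 W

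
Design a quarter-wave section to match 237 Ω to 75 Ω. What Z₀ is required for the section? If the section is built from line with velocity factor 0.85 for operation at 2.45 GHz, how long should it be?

Z_qwt ≈ 133 Ω; length ≈ 2.6 cm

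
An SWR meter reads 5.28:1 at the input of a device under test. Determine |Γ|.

|Γ| = (S − 1)/(S + 1) = (5.28 − 1)/(5.28 + 1) = 4.28/6.28

|Γ| ≈ 0.682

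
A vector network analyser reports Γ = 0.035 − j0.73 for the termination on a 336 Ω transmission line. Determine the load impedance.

Z_L ≈ 107 − j335 Ω

Z_L = Z_0·(1 + Γ)/(1 − Γ) = 336·(1.03 − j0.73)/(0.965 + j0.73)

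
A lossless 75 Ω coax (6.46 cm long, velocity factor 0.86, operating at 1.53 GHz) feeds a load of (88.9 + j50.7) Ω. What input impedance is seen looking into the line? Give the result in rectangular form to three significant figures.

λ = v/f = 0.86·c / 1.53 GHz = 0.169 m
βl = 2π·l/λ = 2π × 0.383 = 138°
tan(βl) = tan(138°) = -0.903
Z_in = Z_0·(Z_L + jZ_0·tanβl)/(Z_0 + jZ_L·tanβl)
     = 75·(88.9 − j17)/(121 − j80.3)

Z_in ≈ 43.2 + j18.1 Ω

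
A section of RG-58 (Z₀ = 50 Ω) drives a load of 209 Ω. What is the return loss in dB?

RL ≈ 4.24 dB

Γ = (209 − 50)/(209 + 50) = 0.614
RL = −20·log₁₀|Γ| = −20·log₁₀(0.614)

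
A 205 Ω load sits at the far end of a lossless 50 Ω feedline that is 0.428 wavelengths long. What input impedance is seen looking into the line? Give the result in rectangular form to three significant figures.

Z_in ≈ 51 + j77.3 Ω

βl = 2π × 0.428 = 154°
tan(βl) = tan(154°) = -0.486
Z_in = Z_0·(Z_L + jZ_0·tanβl)/(Z_0 + jZ_L·tanβl)
     = 50·(205 − j24.3)/(50 − j99.6)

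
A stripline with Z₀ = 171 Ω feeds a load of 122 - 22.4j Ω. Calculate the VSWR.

Γ = (Z_L − Z_0)/(Z_L + Z_0) = (-49 − j22.4)/(293 − j22.4)
|Γ| = 53.9/294 = 0.183
VSWR = (1 + |Γ|)/(1 − |Γ|) = 1.18/0.817

VSWR ≈ 1.45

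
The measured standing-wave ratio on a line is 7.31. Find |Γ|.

|Γ| ≈ 0.759

|Γ| = (S − 1)/(S + 1) = (7.31 − 1)/(7.31 + 1) = 6.31/8.31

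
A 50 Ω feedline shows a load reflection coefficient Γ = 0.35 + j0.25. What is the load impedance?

Z_L = Z_0·(1 + Γ)/(1 − Γ) = 50·(1.35 + j0.25)/(0.65 − j0.25)

Z_L ≈ 84 + j51.5 Ω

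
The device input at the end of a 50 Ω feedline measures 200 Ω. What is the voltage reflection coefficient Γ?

Γ = (Z_L − Z_0)/(Z_L + Z_0) = (200 − 50)/(200 + 50) = 150/250

Γ = 0.6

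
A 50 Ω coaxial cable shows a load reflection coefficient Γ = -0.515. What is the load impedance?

Z_L ≈ 16 Ω

Z_L = Z_0·(1 + Γ)/(1 − Γ) = 50·(0.485)/(1.52)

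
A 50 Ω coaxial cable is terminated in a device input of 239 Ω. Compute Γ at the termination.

Γ = (Z_L − Z_0)/(Z_L + Z_0) = (239 − 50)/(239 + 50) = 189/289

Γ = 0.654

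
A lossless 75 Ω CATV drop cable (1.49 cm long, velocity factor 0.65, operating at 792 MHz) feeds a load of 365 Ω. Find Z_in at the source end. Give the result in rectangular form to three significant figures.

Z_in ≈ 88.5 − j142 Ω

λ = v/f = 0.65·c / 792 MHz = 0.246 m
βl = 2π·l/λ = 2π × 0.0605 = 21.8°
tan(βl) = tan(21.8°) = 0.4
Z_in = Z_0·(Z_L + jZ_0·tanβl)/(Z_0 + jZ_L·tanβl)
     = 75·(365 + j30)/(75 + j146)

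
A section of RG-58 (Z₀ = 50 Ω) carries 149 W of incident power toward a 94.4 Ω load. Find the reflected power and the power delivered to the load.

P_reflected ≈ 14.1 W; P_delivered ≈ 135 W

Γ = (94.4 − 50)/(94.4 + 50) = 0.307
|Γ|² = 0.0945
P_refl = |Γ|²·P_inc = 14.1 W, P_del = (1 − |Γ|²)·P_inc = 135 W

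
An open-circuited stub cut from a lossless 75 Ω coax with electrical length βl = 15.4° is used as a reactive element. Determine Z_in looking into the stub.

Z_in ≈ −j272 Ω

tan(βl) = 0.275
For an open-circuited stub, Z_in = −jZ_0·cot(βl) = −jZ_0/tan(βl)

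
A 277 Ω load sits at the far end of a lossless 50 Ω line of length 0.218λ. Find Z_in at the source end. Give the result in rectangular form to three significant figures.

Z_in ≈ 9.39 − j9.85 Ω

βl = 2π × 0.218 = 78.5°
tan(βl) = tan(78.5°) = 4.91
Z_in = Z_0·(Z_L + jZ_0·tanβl)/(Z_0 + jZ_L·tanβl)
     = 50·(277 + j245)/(50 + j1360)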